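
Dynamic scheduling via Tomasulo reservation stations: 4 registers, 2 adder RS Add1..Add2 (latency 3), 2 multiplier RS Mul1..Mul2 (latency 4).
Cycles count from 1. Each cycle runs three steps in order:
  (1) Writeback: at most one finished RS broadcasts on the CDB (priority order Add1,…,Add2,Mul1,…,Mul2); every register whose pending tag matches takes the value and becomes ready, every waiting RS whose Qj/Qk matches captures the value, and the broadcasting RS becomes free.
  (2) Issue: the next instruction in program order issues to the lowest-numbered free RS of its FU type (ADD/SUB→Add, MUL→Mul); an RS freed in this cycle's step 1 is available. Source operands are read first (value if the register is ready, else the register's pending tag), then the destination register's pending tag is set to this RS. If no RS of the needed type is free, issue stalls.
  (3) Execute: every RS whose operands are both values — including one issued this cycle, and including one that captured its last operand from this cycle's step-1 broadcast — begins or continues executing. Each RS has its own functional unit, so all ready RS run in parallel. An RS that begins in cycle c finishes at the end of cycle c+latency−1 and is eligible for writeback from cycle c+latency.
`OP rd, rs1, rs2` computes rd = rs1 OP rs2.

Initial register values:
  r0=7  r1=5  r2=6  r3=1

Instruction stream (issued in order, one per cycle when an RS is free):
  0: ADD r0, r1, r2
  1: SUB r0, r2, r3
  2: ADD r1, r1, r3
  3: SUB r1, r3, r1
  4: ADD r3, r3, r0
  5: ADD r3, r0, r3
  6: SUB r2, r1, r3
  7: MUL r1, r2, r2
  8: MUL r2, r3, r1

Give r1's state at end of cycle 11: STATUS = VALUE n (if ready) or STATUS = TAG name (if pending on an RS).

STATUS = VALUE -5

  c1: issue ADD r0<-Add1  regs: r0:Add1,r1:5,r2:6,r3:1
  c2: issue SUB r0<-Add2  regs: r0:Add2,r1:5,r2:6,r3:1
  c3: stall  regs: r0:Add2,r1:5,r2:6,r3:1
  c4: CDB Add1=11; issue ADD r1<-Add1  regs: r0:Add2,r1:Add1,r2:6,r3:1
  c5: CDB Add2=5; issue SUB r1<-Add2  regs: r0:5,r1:Add2,r2:6,r3:1
  c6: stall  regs: r0:5,r1:Add2,r2:6,r3:1
  c7: CDB Add1=6; issue ADD r3<-Add1  regs: r0:5,r1:Add2,r2:6,r3:Add1
  c8: stall  regs: r0:5,r1:Add2,r2:6,r3:Add1
  c9: stall  regs: r0:5,r1:Add2,r2:6,r3:Add1
  c10: CDB Add1=6; issue ADD r3<-Add1  regs: r0:5,r1:Add2,r2:6,r3:Add1
  c11: CDB Add2=-5; issue SUB r2<-Add2  regs: r0:5,r1:-5,r2:Add2,r3:Add1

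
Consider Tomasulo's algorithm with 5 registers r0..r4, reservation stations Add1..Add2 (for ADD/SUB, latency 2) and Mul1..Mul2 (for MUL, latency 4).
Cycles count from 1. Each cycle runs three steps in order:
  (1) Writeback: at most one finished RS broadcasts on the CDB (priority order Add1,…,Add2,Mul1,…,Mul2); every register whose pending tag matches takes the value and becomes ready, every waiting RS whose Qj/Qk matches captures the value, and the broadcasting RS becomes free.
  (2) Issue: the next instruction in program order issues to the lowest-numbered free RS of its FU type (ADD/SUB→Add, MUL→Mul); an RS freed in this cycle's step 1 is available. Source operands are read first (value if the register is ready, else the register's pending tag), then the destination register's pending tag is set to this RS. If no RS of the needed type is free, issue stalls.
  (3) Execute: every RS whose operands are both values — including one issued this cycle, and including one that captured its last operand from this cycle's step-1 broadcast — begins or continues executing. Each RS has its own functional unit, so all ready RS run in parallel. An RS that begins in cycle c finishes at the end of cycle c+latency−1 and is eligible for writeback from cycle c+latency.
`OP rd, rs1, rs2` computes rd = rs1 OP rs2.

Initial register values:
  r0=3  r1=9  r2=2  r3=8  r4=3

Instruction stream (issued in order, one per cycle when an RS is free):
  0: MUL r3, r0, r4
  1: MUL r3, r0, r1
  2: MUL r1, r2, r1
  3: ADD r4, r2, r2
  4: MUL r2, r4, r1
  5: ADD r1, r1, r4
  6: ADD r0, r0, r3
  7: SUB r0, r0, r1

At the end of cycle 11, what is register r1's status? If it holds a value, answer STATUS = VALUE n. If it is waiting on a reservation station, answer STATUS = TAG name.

STATUS = VALUE 22

cycle 1: issue MUL r3<-Mul1 // r0:3,r1:9,r2:2,r3:Mul1,r4:3
cycle 2: issue MUL r3<-Mul2 // r0:3,r1:9,r2:2,r3:Mul2,r4:3
cycle 3: stall // r0:3,r1:9,r2:2,r3:Mul2,r4:3
cycle 4: stall // r0:3,r1:9,r2:2,r3:Mul2,r4:3
cycle 5: CDB Mul1=9; issue MUL r1<-Mul1 // r0:3,r1:Mul1,r2:2,r3:Mul2,r4:3
cycle 6: CDB Mul2=27; issue ADD r4<-Add1 // r0:3,r1:Mul1,r2:2,r3:27,r4:Add1
cycle 7: issue MUL r2<-Mul2 // r0:3,r1:Mul1,r2:Mul2,r3:27,r4:Add1
cycle 8: CDB Add1=4; issue ADD r1<-Add1 // r0:3,r1:Add1,r2:Mul2,r3:27,r4:4
cycle 9: CDB Mul1=18; issue ADD r0<-Add2 // r0:Add2,r1:Add1,r2:Mul2,r3:27,r4:4
cycle 10: stall // r0:Add2,r1:Add1,r2:Mul2,r3:27,r4:4
cycle 11: CDB Add1=22; issue SUB r0<-Add1 // r0:Add1,r1:22,r2:Mul2,r3:27,r4:4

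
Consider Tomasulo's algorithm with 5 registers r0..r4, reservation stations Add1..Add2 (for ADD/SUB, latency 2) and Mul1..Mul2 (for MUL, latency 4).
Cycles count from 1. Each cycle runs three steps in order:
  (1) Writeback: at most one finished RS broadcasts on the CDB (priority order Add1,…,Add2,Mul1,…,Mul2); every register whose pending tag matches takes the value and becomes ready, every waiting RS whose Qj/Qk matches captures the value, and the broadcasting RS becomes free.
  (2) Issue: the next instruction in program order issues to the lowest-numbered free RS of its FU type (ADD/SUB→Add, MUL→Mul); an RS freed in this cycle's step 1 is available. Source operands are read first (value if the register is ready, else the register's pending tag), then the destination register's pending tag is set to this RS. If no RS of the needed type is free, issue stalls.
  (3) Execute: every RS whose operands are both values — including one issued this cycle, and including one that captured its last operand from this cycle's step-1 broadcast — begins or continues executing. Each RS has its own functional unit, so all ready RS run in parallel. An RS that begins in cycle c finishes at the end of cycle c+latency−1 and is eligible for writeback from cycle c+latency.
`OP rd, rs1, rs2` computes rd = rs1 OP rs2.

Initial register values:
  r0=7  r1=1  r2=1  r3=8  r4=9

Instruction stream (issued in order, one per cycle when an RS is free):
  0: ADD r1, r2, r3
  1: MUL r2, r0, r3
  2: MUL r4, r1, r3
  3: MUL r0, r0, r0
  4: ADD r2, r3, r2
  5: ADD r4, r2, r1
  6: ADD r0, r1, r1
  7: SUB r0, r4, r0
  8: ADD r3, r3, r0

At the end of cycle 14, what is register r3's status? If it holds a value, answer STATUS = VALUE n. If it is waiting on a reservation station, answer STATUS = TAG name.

  c1: issue ADD r1<-Add1  regs: r0:7,r1:Add1,r2:1,r3:8,r4:9
  c2: issue MUL r2<-Mul1  regs: r0:7,r1:Add1,r2:Mul1,r3:8,r4:9
  c3: CDB Add1=9; issue MUL r4<-Mul2  regs: r0:7,r1:9,r2:Mul1,r3:8,r4:Mul2
  c4: stall  regs: r0:7,r1:9,r2:Mul1,r3:8,r4:Mul2
  c5: stall  regs: r0:7,r1:9,r2:Mul1,r3:8,r4:Mul2
  c6: CDB Mul1=56; issue MUL r0<-Mul1  regs: r0:Mul1,r1:9,r2:56,r3:8,r4:Mul2
  c7: CDB Mul2=72; issue ADD r2<-Add1  regs: r0:Mul1,r1:9,r2:Add1,r3:8,r4:72
  c8: issue ADD r4<-Add2  regs: r0:Mul1,r1:9,r2:Add1,r3:8,r4:Add2
  c9: CDB Add1=64; issue ADD r0<-Add1  regs: r0:Add1,r1:9,r2:64,r3:8,r4:Add2
  c10: CDB Mul1=49; stall  regs: r0:Add1,r1:9,r2:64,r3:8,r4:Add2
  c11: CDB Add1=18; issue SUB r0<-Add1  regs: r0:Add1,r1:9,r2:64,r3:8,r4:Add2
  c12: CDB Add2=73; issue ADD r3<-Add2  regs: r0:Add1,r1:9,r2:64,r3:Add2,r4:73
  c13: -  regs: r0:Add1,r1:9,r2:64,r3:Add2,r4:73
  c14: CDB Add1=55  regs: r0:55,r1:9,r2:64,r3:Add2,r4:73

STATUS = TAG Add2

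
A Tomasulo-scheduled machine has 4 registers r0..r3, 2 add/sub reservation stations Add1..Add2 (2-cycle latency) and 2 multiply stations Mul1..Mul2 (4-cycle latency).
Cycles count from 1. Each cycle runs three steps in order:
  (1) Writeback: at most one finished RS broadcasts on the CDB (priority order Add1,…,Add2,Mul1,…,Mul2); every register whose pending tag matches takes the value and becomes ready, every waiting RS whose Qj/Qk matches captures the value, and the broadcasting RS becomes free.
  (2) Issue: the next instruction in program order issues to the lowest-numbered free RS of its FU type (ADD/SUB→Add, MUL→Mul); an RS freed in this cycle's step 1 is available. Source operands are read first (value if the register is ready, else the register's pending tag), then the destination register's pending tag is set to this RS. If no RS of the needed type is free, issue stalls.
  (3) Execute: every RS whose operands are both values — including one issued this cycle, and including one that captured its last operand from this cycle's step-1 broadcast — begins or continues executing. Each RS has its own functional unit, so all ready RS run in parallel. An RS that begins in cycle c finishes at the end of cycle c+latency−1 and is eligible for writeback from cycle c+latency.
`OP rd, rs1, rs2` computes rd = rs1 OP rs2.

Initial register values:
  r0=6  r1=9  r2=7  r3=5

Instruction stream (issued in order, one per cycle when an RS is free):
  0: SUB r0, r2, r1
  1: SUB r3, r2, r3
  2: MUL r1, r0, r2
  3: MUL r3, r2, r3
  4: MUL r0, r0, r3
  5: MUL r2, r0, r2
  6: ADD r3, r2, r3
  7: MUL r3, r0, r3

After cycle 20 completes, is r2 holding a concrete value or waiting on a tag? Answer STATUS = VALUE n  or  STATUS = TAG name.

STATUS = VALUE -196

c1: issue SUB r0<-Add1 | r0:Add1,r1:9,r2:7,r3:5
c2: issue SUB r3<-Add2 | r0:Add1,r1:9,r2:7,r3:Add2
c3: CDB Add1=-2; issue MUL r1<-Mul1 | r0:-2,r1:Mul1,r2:7,r3:Add2
c4: CDB Add2=2; issue MUL r3<-Mul2 | r0:-2,r1:Mul1,r2:7,r3:Mul2
c5: stall | r0:-2,r1:Mul1,r2:7,r3:Mul2
c6: stall | r0:-2,r1:Mul1,r2:7,r3:Mul2
c7: CDB Mul1=-14; issue MUL r0<-Mul1 | r0:Mul1,r1:-14,r2:7,r3:Mul2
c8: CDB Mul2=14; issue MUL r2<-Mul2 | r0:Mul1,r1:-14,r2:Mul2,r3:14
c9: issue ADD r3<-Add1 | r0:Mul1,r1:-14,r2:Mul2,r3:Add1
c10: stall | r0:Mul1,r1:-14,r2:Mul2,r3:Add1
c11: stall | r0:Mul1,r1:-14,r2:Mul2,r3:Add1
c12: CDB Mul1=-28; issue MUL r3<-Mul1 | r0:-28,r1:-14,r2:Mul2,r3:Mul1
c13: - | r0:-28,r1:-14,r2:Mul2,r3:Mul1
c14: - | r0:-28,r1:-14,r2:Mul2,r3:Mul1
c15: - | r0:-28,r1:-14,r2:Mul2,r3:Mul1
c16: CDB Mul2=-196 | r0:-28,r1:-14,r2:-196,r3:Mul1
c17: - | r0:-28,r1:-14,r2:-196,r3:Mul1
c18: CDB Add1=-182 | r0:-28,r1:-14,r2:-196,r3:Mul1
c19: - | r0:-28,r1:-14,r2:-196,r3:Mul1
c20: - | r0:-28,r1:-14,r2:-196,r3:Mul1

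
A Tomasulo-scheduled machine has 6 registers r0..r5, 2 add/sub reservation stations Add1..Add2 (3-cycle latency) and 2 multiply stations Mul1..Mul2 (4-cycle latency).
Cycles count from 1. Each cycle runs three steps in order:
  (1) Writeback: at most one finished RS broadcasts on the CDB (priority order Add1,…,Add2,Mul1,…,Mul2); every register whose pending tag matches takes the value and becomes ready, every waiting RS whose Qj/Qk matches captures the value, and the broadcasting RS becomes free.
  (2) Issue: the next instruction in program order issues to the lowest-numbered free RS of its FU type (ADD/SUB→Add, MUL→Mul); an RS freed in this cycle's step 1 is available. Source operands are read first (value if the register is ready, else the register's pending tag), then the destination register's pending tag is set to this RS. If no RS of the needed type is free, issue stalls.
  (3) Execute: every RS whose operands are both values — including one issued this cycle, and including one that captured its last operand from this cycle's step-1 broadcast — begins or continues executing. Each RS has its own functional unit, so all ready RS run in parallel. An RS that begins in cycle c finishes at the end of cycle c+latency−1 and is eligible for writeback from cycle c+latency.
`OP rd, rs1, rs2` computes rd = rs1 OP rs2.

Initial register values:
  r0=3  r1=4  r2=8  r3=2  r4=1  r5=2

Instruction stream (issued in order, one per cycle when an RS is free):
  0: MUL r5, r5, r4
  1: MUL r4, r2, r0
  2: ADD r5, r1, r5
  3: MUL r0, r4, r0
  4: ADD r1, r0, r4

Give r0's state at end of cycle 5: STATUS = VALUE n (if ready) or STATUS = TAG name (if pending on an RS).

STATUS = TAG Mul1

  c1: issue MUL r5<-Mul1  regs: r0:3,r1:4,r2:8,r3:2,r4:1,r5:Mul1
  c2: issue MUL r4<-Mul2  regs: r0:3,r1:4,r2:8,r3:2,r4:Mul2,r5:Mul1
  c3: issue ADD r5<-Add1  regs: r0:3,r1:4,r2:8,r3:2,r4:Mul2,r5:Add1
  c4: stall  regs: r0:3,r1:4,r2:8,r3:2,r4:Mul2,r5:Add1
  c5: CDB Mul1=2; issue MUL r0<-Mul1  regs: r0:Mul1,r1:4,r2:8,r3:2,r4:Mul2,r5:Add1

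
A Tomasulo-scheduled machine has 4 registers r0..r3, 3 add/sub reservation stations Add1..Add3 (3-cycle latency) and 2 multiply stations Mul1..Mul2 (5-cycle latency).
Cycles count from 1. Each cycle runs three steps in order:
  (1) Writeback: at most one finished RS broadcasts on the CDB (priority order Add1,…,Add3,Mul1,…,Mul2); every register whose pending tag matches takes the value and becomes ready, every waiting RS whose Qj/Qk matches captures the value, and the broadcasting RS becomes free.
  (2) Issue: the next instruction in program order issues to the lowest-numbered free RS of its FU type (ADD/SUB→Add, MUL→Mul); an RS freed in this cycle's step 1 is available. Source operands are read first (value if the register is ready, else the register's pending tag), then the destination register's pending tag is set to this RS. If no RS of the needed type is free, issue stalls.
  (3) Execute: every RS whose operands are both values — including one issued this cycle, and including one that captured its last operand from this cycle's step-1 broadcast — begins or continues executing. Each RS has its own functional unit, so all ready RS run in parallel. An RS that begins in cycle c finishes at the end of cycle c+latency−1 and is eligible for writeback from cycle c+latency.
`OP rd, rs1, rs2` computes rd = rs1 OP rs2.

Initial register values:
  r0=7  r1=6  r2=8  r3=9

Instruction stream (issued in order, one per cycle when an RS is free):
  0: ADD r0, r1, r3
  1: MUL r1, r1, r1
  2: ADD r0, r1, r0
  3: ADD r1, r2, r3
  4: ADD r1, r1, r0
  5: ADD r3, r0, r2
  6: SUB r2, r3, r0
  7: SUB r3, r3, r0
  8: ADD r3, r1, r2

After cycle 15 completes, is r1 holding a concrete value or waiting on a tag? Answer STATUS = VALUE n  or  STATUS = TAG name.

cycle 1: issue ADD r0<-Add1 // r0:Add1,r1:6,r2:8,r3:9
cycle 2: issue MUL r1<-Mul1 // r0:Add1,r1:Mul1,r2:8,r3:9
cycle 3: issue ADD r0<-Add2 // r0:Add2,r1:Mul1,r2:8,r3:9
cycle 4: CDB Add1=15; issue ADD r1<-Add1 // r0:Add2,r1:Add1,r2:8,r3:9
cycle 5: issue ADD r1<-Add3 // r0:Add2,r1:Add3,r2:8,r3:9
cycle 6: stall // r0:Add2,r1:Add3,r2:8,r3:9
cycle 7: CDB Add1=17; issue ADD r3<-Add1 // r0:Add2,r1:Add3,r2:8,r3:Add1
cycle 8: CDB Mul1=36; stall // r0:Add2,r1:Add3,r2:8,r3:Add1
cycle 9: stall // r0:Add2,r1:Add3,r2:8,r3:Add1
cycle 10: stall // r0:Add2,r1:Add3,r2:8,r3:Add1
cycle 11: CDB Add2=51; issue SUB r2<-Add2 // r0:51,r1:Add3,r2:Add2,r3:Add1
cycle 12: stall // r0:51,r1:Add3,r2:Add2,r3:Add1
cycle 13: stall // r0:51,r1:Add3,r2:Add2,r3:Add1
cycle 14: CDB Add1=59; issue SUB r3<-Add1 // r0:51,r1:Add3,r2:Add2,r3:Add1
cycle 15: CDB Add3=68; issue ADD r3<-Add3 // r0:51,r1:68,r2:Add2,r3:Add3

STATUS = VALUE 68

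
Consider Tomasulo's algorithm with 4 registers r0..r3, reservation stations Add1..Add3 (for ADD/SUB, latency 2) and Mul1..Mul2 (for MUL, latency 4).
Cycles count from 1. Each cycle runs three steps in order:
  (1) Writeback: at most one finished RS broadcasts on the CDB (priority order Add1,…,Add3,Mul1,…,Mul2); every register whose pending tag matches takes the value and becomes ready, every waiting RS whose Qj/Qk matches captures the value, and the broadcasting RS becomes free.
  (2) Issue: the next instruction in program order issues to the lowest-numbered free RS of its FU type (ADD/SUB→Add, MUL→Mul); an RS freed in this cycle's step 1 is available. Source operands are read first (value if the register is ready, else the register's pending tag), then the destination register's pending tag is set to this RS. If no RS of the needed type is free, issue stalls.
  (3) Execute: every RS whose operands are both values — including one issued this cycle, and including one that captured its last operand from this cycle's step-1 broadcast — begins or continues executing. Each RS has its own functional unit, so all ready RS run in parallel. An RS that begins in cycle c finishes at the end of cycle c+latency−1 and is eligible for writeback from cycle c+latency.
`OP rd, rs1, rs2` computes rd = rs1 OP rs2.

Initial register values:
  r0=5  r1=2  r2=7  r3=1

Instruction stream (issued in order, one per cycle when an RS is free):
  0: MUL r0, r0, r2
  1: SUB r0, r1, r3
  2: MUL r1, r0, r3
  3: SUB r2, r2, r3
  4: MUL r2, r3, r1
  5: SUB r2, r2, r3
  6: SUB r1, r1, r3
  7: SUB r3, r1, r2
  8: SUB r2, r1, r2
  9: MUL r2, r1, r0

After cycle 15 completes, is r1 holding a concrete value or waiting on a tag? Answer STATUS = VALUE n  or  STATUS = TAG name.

cycle 1: issue MUL r0<-Mul1 // r0:Mul1,r1:2,r2:7,r3:1
cycle 2: issue SUB r0<-Add1 // r0:Add1,r1:2,r2:7,r3:1
cycle 3: issue MUL r1<-Mul2 // r0:Add1,r1:Mul2,r2:7,r3:1
cycle 4: CDB Add1=1; issue SUB r2<-Add1 // r0:1,r1:Mul2,r2:Add1,r3:1
cycle 5: CDB Mul1=35; issue MUL r2<-Mul1 // r0:1,r1:Mul2,r2:Mul1,r3:1
cycle 6: CDB Add1=6; issue SUB r2<-Add1 // r0:1,r1:Mul2,r2:Add1,r3:1
cycle 7: issue SUB r1<-Add2 // r0:1,r1:Add2,r2:Add1,r3:1
cycle 8: CDB Mul2=1; issue SUB r3<-Add3 // r0:1,r1:Add2,r2:Add1,r3:Add3
cycle 9: stall // r0:1,r1:Add2,r2:Add1,r3:Add3
cycle 10: CDB Add2=0; issue SUB r2<-Add2 // r0:1,r1:0,r2:Add2,r3:Add3
cycle 11: issue MUL r2<-Mul2 // r0:1,r1:0,r2:Mul2,r3:Add3
cycle 12: CDB Mul1=1 // r0:1,r1:0,r2:Mul2,r3:Add3
cycle 13: - // r0:1,r1:0,r2:Mul2,r3:Add3
cycle 14: CDB Add1=0 // r0:1,r1:0,r2:Mul2,r3:Add3
cycle 15: CDB Mul2=0 // r0:1,r1:0,r2:0,r3:Add3

STATUS = VALUE 0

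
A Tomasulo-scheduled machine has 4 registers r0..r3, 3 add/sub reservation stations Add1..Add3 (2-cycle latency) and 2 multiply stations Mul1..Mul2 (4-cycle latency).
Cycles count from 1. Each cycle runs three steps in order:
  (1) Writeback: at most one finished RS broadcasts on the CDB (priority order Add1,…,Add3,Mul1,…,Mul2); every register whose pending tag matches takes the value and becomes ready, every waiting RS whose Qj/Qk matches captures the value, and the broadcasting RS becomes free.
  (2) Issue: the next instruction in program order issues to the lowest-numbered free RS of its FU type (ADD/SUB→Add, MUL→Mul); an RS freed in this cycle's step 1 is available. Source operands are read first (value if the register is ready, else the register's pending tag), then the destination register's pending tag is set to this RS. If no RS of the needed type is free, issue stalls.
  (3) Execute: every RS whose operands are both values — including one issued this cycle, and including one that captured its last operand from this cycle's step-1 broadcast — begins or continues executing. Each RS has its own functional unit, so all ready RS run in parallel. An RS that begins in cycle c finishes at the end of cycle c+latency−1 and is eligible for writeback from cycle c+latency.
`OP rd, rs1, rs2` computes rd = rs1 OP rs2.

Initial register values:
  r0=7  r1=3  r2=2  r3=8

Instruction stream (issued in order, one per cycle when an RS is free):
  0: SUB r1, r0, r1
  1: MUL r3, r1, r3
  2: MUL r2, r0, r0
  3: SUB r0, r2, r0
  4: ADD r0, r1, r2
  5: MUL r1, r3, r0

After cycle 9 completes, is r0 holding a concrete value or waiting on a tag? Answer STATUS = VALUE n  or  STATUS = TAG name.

STATUS = TAG Add2

  c1: issue SUB r1<-Add1  regs: r0:7,r1:Add1,r2:2,r3:8
  c2: issue MUL r3<-Mul1  regs: r0:7,r1:Add1,r2:2,r3:Mul1
  c3: CDB Add1=4; issue MUL r2<-Mul2  regs: r0:7,r1:4,r2:Mul2,r3:Mul1
  c4: issue SUB r0<-Add1  regs: r0:Add1,r1:4,r2:Mul2,r3:Mul1
  c5: issue ADD r0<-Add2  regs: r0:Add2,r1:4,r2:Mul2,r3:Mul1
  c6: stall  regs: r0:Add2,r1:4,r2:Mul2,r3:Mul1
  c7: CDB Mul1=32; issue MUL r1<-Mul1  regs: r0:Add2,r1:Mul1,r2:Mul2,r3:32
  c8: CDB Mul2=49  regs: r0:Add2,r1:Mul1,r2:49,r3:32
  c9: -  regs: r0:Add2,r1:Mul1,r2:49,r3:32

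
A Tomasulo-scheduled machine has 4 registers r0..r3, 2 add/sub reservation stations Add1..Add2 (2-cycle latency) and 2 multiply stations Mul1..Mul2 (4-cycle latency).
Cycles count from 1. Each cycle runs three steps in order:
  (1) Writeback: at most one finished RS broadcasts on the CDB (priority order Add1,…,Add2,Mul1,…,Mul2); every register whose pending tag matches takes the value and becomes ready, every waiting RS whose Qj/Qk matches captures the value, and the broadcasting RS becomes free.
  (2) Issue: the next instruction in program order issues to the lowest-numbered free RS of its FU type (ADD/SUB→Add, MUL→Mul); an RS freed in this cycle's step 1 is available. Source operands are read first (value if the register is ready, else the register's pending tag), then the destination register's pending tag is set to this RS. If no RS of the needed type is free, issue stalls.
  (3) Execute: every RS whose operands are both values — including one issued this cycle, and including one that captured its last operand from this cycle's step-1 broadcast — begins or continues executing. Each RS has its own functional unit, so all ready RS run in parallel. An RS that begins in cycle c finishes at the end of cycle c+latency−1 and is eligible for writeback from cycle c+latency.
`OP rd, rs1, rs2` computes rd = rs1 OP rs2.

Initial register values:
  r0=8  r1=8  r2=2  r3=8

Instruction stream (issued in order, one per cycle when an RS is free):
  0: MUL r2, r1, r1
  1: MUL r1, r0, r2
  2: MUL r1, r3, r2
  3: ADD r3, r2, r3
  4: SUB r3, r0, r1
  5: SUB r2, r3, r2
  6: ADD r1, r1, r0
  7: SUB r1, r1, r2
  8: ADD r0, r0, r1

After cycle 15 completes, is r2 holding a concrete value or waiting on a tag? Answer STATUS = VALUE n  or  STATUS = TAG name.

cycle 1: issue MUL r2<-Mul1 // r0:8,r1:8,r2:Mul1,r3:8
cycle 2: issue MUL r1<-Mul2 // r0:8,r1:Mul2,r2:Mul1,r3:8
cycle 3: stall // r0:8,r1:Mul2,r2:Mul1,r3:8
cycle 4: stall // r0:8,r1:Mul2,r2:Mul1,r3:8
cycle 5: CDB Mul1=64; issue MUL r1<-Mul1 // r0:8,r1:Mul1,r2:64,r3:8
cycle 6: issue ADD r3<-Add1 // r0:8,r1:Mul1,r2:64,r3:Add1
cycle 7: issue SUB r3<-Add2 // r0:8,r1:Mul1,r2:64,r3:Add2
cycle 8: CDB Add1=72; issue SUB r2<-Add1 // r0:8,r1:Mul1,r2:Add1,r3:Add2
cycle 9: CDB Mul1=512; stall // r0:8,r1:512,r2:Add1,r3:Add2
cycle 10: CDB Mul2=512; stall // r0:8,r1:512,r2:Add1,r3:Add2
cycle 11: CDB Add2=-504; issue ADD r1<-Add2 // r0:8,r1:Add2,r2:Add1,r3:-504
cycle 12: stall // r0:8,r1:Add2,r2:Add1,r3:-504
cycle 13: CDB Add1=-568; issue SUB r1<-Add1 // r0:8,r1:Add1,r2:-568,r3:-504
cycle 14: CDB Add2=520; issue ADD r0<-Add2 // r0:Add2,r1:Add1,r2:-568,r3:-504
cycle 15: - // r0:Add2,r1:Add1,r2:-568,r3:-504

STATUS = VALUE -568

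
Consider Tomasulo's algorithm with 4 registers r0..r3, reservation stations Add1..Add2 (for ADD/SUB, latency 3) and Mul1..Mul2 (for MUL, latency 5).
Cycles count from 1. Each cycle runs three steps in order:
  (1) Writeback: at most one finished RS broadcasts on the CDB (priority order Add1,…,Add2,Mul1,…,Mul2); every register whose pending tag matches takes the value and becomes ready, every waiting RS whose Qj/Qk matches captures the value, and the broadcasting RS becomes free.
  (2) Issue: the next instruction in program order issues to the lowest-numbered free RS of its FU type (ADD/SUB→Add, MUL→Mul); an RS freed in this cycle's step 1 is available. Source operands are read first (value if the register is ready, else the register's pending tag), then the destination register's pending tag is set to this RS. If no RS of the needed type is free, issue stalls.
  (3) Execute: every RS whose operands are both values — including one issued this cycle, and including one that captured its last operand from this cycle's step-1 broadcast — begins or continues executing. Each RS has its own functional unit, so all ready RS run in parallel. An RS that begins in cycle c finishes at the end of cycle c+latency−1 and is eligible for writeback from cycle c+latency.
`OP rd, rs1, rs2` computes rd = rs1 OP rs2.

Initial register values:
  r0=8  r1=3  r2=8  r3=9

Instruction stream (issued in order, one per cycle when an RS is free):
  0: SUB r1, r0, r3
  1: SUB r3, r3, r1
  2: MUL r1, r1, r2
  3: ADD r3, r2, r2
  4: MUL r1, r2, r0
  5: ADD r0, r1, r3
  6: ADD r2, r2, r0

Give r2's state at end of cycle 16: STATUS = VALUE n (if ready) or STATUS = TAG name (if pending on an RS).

  c1: issue SUB r1<-Add1  regs: r0:8,r1:Add1,r2:8,r3:9
  c2: issue SUB r3<-Add2  regs: r0:8,r1:Add1,r2:8,r3:Add2
  c3: issue MUL r1<-Mul1  regs: r0:8,r1:Mul1,r2:8,r3:Add2
  c4: CDB Add1=-1; issue ADD r3<-Add1  regs: r0:8,r1:Mul1,r2:8,r3:Add1
  c5: issue MUL r1<-Mul2  regs: r0:8,r1:Mul2,r2:8,r3:Add1
  c6: stall  regs: r0:8,r1:Mul2,r2:8,r3:Add1
  c7: CDB Add1=16; issue ADD r0<-Add1  regs: r0:Add1,r1:Mul2,r2:8,r3:16
  c8: CDB Add2=10; issue ADD r2<-Add2  regs: r0:Add1,r1:Mul2,r2:Add2,r3:16
  c9: CDB Mul1=-8  regs: r0:Add1,r1:Mul2,r2:Add2,r3:16
  c10: CDB Mul2=64  regs: r0:Add1,r1:64,r2:Add2,r3:16
  c11: -  regs: r0:Add1,r1:64,r2:Add2,r3:16
  c12: -  regs: r0:Add1,r1:64,r2:Add2,r3:16
  c13: CDB Add1=80  regs: r0:80,r1:64,r2:Add2,r3:16
  c14: -  regs: r0:80,r1:64,r2:Add2,r3:16
  c15: -  regs: r0:80,r1:64,r2:Add2,r3:16
  c16: CDB Add2=88  regs: r0:80,r1:64,r2:88,r3:16

STATUS = VALUE 88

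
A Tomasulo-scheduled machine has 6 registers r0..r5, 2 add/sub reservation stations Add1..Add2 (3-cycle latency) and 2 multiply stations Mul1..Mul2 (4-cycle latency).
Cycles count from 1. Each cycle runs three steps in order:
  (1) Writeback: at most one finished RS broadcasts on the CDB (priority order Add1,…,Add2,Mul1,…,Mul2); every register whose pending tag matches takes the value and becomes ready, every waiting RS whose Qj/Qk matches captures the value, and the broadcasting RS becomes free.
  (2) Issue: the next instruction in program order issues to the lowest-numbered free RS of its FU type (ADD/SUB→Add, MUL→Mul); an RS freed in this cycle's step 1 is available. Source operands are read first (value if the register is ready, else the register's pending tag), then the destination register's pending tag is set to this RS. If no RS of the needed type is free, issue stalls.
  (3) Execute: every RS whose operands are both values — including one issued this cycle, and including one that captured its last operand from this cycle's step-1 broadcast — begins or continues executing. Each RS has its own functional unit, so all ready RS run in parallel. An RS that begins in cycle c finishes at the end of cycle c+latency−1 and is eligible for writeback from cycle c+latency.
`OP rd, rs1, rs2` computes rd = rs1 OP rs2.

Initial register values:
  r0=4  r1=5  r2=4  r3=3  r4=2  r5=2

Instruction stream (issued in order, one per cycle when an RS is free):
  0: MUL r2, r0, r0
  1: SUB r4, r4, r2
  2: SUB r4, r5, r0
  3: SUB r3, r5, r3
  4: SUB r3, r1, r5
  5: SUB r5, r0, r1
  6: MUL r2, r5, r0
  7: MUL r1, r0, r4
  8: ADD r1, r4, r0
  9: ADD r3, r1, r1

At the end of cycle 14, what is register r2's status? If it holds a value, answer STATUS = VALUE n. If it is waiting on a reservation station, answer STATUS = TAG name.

STATUS = TAG Mul1

  c1: issue MUL r2<-Mul1  regs: r0:4,r1:5,r2:Mul1,r3:3,r4:2,r5:2
  c2: issue SUB r4<-Add1  regs: r0:4,r1:5,r2:Mul1,r3:3,r4:Add1,r5:2
  c3: issue SUB r4<-Add2  regs: r0:4,r1:5,r2:Mul1,r3:3,r4:Add2,r5:2
  c4: stall  regs: r0:4,r1:5,r2:Mul1,r3:3,r4:Add2,r5:2
  c5: CDB Mul1=16; stall  regs: r0:4,r1:5,r2:16,r3:3,r4:Add2,r5:2
  c6: CDB Add2=-2; issue SUB r3<-Add2  regs: r0:4,r1:5,r2:16,r3:Add2,r4:-2,r5:2
  c7: stall  regs: r0:4,r1:5,r2:16,r3:Add2,r4:-2,r5:2
  c8: CDB Add1=-14; issue SUB r3<-Add1  regs: r0:4,r1:5,r2:16,r3:Add1,r4:-2,r5:2
  c9: CDB Add2=-1; issue SUB r5<-Add2  regs: r0:4,r1:5,r2:16,r3:Add1,r4:-2,r5:Add2
  c10: issue MUL r2<-Mul1  regs: r0:4,r1:5,r2:Mul1,r3:Add1,r4:-2,r5:Add2
  c11: CDB Add1=3; issue MUL r1<-Mul2  regs: r0:4,r1:Mul2,r2:Mul1,r3:3,r4:-2,r5:Add2
  c12: CDB Add2=-1; issue ADD r1<-Add1  regs: r0:4,r1:Add1,r2:Mul1,r3:3,r4:-2,r5:-1
  c13: issue ADD r3<-Add2  regs: r0:4,r1:Add1,r2:Mul1,r3:Add2,r4:-2,r5:-1
  c14: -  regs: r0:4,r1:Add1,r2:Mul1,r3:Add2,r4:-2,r5:-1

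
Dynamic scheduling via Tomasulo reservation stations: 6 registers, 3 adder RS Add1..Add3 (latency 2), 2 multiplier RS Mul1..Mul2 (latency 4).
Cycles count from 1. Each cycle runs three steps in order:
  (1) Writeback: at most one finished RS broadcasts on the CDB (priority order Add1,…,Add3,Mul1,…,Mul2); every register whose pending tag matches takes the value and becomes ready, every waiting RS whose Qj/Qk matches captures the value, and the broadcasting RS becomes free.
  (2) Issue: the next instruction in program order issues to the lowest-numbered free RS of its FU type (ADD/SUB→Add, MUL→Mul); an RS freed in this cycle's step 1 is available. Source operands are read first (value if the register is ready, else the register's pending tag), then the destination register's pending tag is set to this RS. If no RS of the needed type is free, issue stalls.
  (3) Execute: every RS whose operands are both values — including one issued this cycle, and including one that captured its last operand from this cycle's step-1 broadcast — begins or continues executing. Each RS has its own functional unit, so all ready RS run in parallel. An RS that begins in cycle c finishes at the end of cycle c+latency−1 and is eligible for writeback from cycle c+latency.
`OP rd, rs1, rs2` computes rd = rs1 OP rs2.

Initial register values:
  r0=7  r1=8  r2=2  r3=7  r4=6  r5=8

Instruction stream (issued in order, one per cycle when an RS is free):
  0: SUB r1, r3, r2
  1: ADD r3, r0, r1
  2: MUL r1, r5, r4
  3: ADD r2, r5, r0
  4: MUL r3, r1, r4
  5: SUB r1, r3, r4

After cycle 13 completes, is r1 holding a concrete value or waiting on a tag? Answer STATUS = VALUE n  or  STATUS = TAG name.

STATUS = VALUE 282

cycle 1: issue SUB r1<-Add1 // r0:7,r1:Add1,r2:2,r3:7,r4:6,r5:8
cycle 2: issue ADD r3<-Add2 // r0:7,r1:Add1,r2:2,r3:Add2,r4:6,r5:8
cycle 3: CDB Add1=5; issue MUL r1<-Mul1 // r0:7,r1:Mul1,r2:2,r3:Add2,r4:6,r5:8
cycle 4: issue ADD r2<-Add1 // r0:7,r1:Mul1,r2:Add1,r3:Add2,r4:6,r5:8
cycle 5: CDB Add2=12; issue MUL r3<-Mul2 // r0:7,r1:Mul1,r2:Add1,r3:Mul2,r4:6,r5:8
cycle 6: CDB Add1=15; issue SUB r1<-Add1 // r0:7,r1:Add1,r2:15,r3:Mul2,r4:6,r5:8
cycle 7: CDB Mul1=48 // r0:7,r1:Add1,r2:15,r3:Mul2,r4:6,r5:8
cycle 8: - // r0:7,r1:Add1,r2:15,r3:Mul2,r4:6,r5:8
cycle 9: - // r0:7,r1:Add1,r2:15,r3:Mul2,r4:6,r5:8
cycle 10: - // r0:7,r1:Add1,r2:15,r3:Mul2,r4:6,r5:8
cycle 11: CDB Mul2=288 // r0:7,r1:Add1,r2:15,r3:288,r4:6,r5:8
cycle 12: - // r0:7,r1:Add1,r2:15,r3:288,r4:6,r5:8
cycle 13: CDB Add1=282 // r0:7,r1:282,r2:15,r3:288,r4:6,r5:8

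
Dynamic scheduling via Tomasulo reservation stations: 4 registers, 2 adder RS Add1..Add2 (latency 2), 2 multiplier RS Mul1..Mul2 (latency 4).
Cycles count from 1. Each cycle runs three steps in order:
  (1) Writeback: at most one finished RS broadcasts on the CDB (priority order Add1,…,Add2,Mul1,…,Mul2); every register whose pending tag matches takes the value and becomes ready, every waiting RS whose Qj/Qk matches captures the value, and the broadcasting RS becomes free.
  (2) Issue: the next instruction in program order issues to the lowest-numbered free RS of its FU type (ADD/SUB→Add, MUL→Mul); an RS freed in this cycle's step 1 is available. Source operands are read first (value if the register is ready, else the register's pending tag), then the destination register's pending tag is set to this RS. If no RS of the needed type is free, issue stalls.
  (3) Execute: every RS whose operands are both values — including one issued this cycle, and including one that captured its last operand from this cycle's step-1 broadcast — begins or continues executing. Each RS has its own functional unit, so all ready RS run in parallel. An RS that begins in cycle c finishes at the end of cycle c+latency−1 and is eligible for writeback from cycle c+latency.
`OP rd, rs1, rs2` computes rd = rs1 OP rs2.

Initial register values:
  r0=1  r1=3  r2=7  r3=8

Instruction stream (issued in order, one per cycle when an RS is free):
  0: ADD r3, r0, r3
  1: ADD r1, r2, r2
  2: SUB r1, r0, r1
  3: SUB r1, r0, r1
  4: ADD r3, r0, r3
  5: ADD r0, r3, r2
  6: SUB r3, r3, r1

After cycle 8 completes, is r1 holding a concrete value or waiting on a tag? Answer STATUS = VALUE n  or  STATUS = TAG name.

c1: issue ADD r3<-Add1 | r0:1,r1:3,r2:7,r3:Add1
c2: issue ADD r1<-Add2 | r0:1,r1:Add2,r2:7,r3:Add1
c3: CDB Add1=9; issue SUB r1<-Add1 | r0:1,r1:Add1,r2:7,r3:9
c4: CDB Add2=14; issue SUB r1<-Add2 | r0:1,r1:Add2,r2:7,r3:9
c5: stall | r0:1,r1:Add2,r2:7,r3:9
c6: CDB Add1=-13; issue ADD r3<-Add1 | r0:1,r1:Add2,r2:7,r3:Add1
c7: stall | r0:1,r1:Add2,r2:7,r3:Add1
c8: CDB Add1=10; issue ADD r0<-Add1 | r0:Add1,r1:Add2,r2:7,r3:10

STATUS = TAG Add2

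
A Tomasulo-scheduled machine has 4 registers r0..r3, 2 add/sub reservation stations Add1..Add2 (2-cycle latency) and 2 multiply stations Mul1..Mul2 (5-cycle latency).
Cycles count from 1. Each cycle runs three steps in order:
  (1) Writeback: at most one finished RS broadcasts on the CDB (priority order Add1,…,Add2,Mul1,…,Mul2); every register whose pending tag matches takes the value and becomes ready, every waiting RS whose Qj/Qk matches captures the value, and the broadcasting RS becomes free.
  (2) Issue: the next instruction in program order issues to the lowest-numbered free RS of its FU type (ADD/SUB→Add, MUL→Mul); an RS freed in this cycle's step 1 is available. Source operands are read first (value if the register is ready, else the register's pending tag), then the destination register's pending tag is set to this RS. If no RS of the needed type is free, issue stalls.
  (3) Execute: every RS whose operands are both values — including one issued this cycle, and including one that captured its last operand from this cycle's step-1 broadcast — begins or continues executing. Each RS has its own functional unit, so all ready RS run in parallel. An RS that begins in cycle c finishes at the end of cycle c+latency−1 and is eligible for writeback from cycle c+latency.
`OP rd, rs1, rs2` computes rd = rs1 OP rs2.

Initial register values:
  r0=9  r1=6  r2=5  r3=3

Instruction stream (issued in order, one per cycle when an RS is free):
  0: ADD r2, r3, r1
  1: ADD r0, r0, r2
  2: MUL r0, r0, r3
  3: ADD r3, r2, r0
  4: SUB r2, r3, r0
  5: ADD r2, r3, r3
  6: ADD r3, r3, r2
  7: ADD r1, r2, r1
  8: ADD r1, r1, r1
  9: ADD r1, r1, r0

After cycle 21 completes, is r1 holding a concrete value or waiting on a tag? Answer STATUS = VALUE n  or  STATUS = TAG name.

STATUS = VALUE 318

c1: issue ADD r2<-Add1 | r0:9,r1:6,r2:Add1,r3:3
c2: issue ADD r0<-Add2 | r0:Add2,r1:6,r2:Add1,r3:3
c3: CDB Add1=9; issue MUL r0<-Mul1 | r0:Mul1,r1:6,r2:9,r3:3
c4: issue ADD r3<-Add1 | r0:Mul1,r1:6,r2:9,r3:Add1
c5: CDB Add2=18; issue SUB r2<-Add2 | r0:Mul1,r1:6,r2:Add2,r3:Add1
c6: stall | r0:Mul1,r1:6,r2:Add2,r3:Add1
c7: stall | r0:Mul1,r1:6,r2:Add2,r3:Add1
c8: stall | r0:Mul1,r1:6,r2:Add2,r3:Add1
c9: stall | r0:Mul1,r1:6,r2:Add2,r3:Add1
c10: CDB Mul1=54; stall | r0:54,r1:6,r2:Add2,r3:Add1
c11: stall | r0:54,r1:6,r2:Add2,r3:Add1
c12: CDB Add1=63; issue ADD r2<-Add1 | r0:54,r1:6,r2:Add1,r3:63
c13: stall | r0:54,r1:6,r2:Add1,r3:63
c14: CDB Add1=126; issue ADD r3<-Add1 | r0:54,r1:6,r2:126,r3:Add1
c15: CDB Add2=9; issue ADD r1<-Add2 | r0:54,r1:Add2,r2:126,r3:Add1
c16: CDB Add1=189; issue ADD r1<-Add1 | r0:54,r1:Add1,r2:126,r3:189
c17: CDB Add2=132; issue ADD r1<-Add2 | r0:54,r1:Add2,r2:126,r3:189
c18: - | r0:54,r1:Add2,r2:126,r3:189
c19: CDB Add1=264 | r0:54,r1:Add2,r2:126,r3:189
c20: - | r0:54,r1:Add2,r2:126,r3:189
c21: CDB Add2=318 | r0:54,r1:318,r2:126,r3:189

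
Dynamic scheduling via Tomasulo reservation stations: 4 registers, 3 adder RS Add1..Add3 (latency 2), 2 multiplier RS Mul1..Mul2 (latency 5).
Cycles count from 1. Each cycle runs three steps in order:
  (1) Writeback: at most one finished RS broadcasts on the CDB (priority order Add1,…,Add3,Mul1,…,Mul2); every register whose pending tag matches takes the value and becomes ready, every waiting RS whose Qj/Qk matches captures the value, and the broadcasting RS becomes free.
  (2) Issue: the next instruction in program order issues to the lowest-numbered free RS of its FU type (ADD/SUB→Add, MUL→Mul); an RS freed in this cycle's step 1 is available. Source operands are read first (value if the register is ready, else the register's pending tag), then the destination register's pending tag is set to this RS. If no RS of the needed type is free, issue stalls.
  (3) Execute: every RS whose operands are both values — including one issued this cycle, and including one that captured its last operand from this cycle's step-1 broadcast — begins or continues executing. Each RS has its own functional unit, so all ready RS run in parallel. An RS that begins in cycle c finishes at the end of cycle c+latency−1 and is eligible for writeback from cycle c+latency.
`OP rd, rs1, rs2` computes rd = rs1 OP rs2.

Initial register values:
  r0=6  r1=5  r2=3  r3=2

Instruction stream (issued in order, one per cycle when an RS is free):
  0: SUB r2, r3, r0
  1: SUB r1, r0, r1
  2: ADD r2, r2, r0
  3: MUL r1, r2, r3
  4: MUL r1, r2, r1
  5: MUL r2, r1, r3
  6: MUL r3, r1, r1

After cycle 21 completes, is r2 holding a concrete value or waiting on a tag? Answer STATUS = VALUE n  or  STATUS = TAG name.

STATUS = VALUE 16

cycle 1: issue SUB r2<-Add1 // r0:6,r1:5,r2:Add1,r3:2
cycle 2: issue SUB r1<-Add2 // r0:6,r1:Add2,r2:Add1,r3:2
cycle 3: CDB Add1=-4; issue ADD r2<-Add1 // r0:6,r1:Add2,r2:Add1,r3:2
cycle 4: CDB Add2=1; issue MUL r1<-Mul1 // r0:6,r1:Mul1,r2:Add1,r3:2
cycle 5: CDB Add1=2; issue MUL r1<-Mul2 // r0:6,r1:Mul2,r2:2,r3:2
cycle 6: stall // r0:6,r1:Mul2,r2:2,r3:2
cycle 7: stall // r0:6,r1:Mul2,r2:2,r3:2
cycle 8: stall // r0:6,r1:Mul2,r2:2,r3:2
cycle 9: stall // r0:6,r1:Mul2,r2:2,r3:2
cycle 10: CDB Mul1=4; issue MUL r2<-Mul1 // r0:6,r1:Mul2,r2:Mul1,r3:2
cycle 11: stall // r0:6,r1:Mul2,r2:Mul1,r3:2
cycle 12: stall // r0:6,r1:Mul2,r2:Mul1,r3:2
cycle 13: stall // r0:6,r1:Mul2,r2:Mul1,r3:2
cycle 14: stall // r0:6,r1:Mul2,r2:Mul1,r3:2
cycle 15: CDB Mul2=8; issue MUL r3<-Mul2 // r0:6,r1:8,r2:Mul1,r3:Mul2
cycle 16: - // r0:6,r1:8,r2:Mul1,r3:Mul2
cycle 17: - // r0:6,r1:8,r2:Mul1,r3:Mul2
cycle 18: - // r0:6,r1:8,r2:Mul1,r3:Mul2
cycle 19: - // r0:6,r1:8,r2:Mul1,r3:Mul2
cycle 20: CDB Mul1=16 // r0:6,r1:8,r2:16,r3:Mul2
cycle 21: CDB Mul2=64 // r0:6,r1:8,r2:16,r3:64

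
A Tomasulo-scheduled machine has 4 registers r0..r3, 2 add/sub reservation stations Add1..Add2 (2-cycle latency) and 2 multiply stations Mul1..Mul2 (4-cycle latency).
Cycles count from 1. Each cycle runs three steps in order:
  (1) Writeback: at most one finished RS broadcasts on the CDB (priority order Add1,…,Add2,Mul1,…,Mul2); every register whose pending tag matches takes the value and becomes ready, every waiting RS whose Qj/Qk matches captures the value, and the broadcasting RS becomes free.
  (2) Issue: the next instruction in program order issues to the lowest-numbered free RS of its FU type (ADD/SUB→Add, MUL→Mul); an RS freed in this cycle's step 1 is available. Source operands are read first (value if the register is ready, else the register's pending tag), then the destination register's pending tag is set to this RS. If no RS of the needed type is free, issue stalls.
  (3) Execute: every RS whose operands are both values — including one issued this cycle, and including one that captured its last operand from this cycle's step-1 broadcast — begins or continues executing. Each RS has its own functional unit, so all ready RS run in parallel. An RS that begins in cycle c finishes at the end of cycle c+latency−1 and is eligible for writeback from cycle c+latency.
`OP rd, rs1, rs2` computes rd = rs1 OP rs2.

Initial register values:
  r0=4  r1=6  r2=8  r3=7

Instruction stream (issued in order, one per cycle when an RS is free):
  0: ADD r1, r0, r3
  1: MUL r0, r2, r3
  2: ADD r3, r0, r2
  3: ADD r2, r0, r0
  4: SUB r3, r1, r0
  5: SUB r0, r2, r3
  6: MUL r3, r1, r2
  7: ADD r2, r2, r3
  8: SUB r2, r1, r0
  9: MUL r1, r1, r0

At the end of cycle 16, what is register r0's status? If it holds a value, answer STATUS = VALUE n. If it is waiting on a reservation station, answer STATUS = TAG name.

STATUS = VALUE 157

c1: issue ADD r1<-Add1 | r0:4,r1:Add1,r2:8,r3:7
c2: issue MUL r0<-Mul1 | r0:Mul1,r1:Add1,r2:8,r3:7
c3: CDB Add1=11; issue ADD r3<-Add1 | r0:Mul1,r1:11,r2:8,r3:Add1
c4: issue ADD r2<-Add2 | r0:Mul1,r1:11,r2:Add2,r3:Add1
c5: stall | r0:Mul1,r1:11,r2:Add2,r3:Add1
c6: CDB Mul1=56; stall | r0:56,r1:11,r2:Add2,r3:Add1
c7: stall | r0:56,r1:11,r2:Add2,r3:Add1
c8: CDB Add1=64; issue SUB r3<-Add1 | r0:56,r1:11,r2:Add2,r3:Add1
c9: CDB Add2=112; issue SUB r0<-Add2 | r0:Add2,r1:11,r2:112,r3:Add1
c10: CDB Add1=-45; issue MUL r3<-Mul1 | r0:Add2,r1:11,r2:112,r3:Mul1
c11: issue ADD r2<-Add1 | r0:Add2,r1:11,r2:Add1,r3:Mul1
c12: CDB Add2=157; issue SUB r2<-Add2 | r0:157,r1:11,r2:Add2,r3:Mul1
c13: issue MUL r1<-Mul2 | r0:157,r1:Mul2,r2:Add2,r3:Mul1
c14: CDB Add2=-146 | r0:157,r1:Mul2,r2:-146,r3:Mul1
c15: CDB Mul1=1232 | r0:157,r1:Mul2,r2:-146,r3:1232
c16: - | r0:157,r1:Mul2,r2:-146,r3:1232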